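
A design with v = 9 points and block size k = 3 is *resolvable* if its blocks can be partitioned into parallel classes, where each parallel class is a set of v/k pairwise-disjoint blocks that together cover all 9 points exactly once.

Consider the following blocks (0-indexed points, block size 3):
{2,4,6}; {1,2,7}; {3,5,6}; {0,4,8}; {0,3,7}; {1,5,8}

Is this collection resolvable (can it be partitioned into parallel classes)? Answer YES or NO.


v = 9, block size k = 3, number of blocks = 6.
For resolvability, blocks must partition into parallel classes of size v/k = 3.
Total blocks must therefore be a multiple of 3: 6 = 3·2 + 0 ⇒ divisible ✓.
Greedy packing gives 2 candidate class(es). Each should be a full parallel class (size 3, covers all 9 points).
  Class 1 (3 blocks): {2,4,6}; {0,3,7}; {1,5,8}. Points covered: [0, 1, 2, 3, 4, 5, 6, 7, 8].
  Class 2 (3 blocks): {1,2,7}; {3,5,6}; {0,4,8}. Points covered: [0, 1, 2, 3, 4, 5, 6, 7, 8].
All classes full (size 3)? YES. All classes cover every point? YES.
Resolvable? YES.

YES


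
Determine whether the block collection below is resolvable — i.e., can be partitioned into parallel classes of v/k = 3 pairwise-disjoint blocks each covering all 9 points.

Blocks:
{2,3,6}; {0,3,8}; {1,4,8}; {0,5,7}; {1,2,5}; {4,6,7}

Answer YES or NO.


v = 9, block size k = 3, number of blocks = 6.
For resolvability, blocks must partition into parallel classes of size v/k = 3.
Total blocks must therefore be a multiple of 3: 6 = 3·2 + 0 ⇒ divisible ✓.
Greedy packing gives 2 candidate class(es). Each should be a full parallel class (size 3, covers all 9 points).
  Class 1 (3 blocks): {2,3,6}; {1,4,8}; {0,5,7}. Points covered: [0, 1, 2, 3, 4, 5, 6, 7, 8].
  Class 2 (3 blocks): {0,3,8}; {1,2,5}; {4,6,7}. Points covered: [0, 1, 2, 3, 4, 5, 6, 7, 8].
All classes full (size 3)? YES. All classes cover every point? YES.
Resolvable? YES.

YES


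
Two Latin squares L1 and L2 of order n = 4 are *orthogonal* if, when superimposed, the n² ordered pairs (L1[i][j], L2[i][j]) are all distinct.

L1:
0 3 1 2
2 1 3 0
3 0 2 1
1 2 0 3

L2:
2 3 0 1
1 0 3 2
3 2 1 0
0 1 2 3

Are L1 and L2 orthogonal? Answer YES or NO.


Form the n² = 16 superimposed pairs (L1[i][j], L2[i][j]), row by row (rows and columns indexed from 0):
row 0: (0,2) (3,3) (1,0) (2,1)
row 1: (2,1) (1,0) (3,3) (0,2)
row 2: (3,3) (0,2) (2,1) (1,0)
row 3: (1,0) (2,1) (0,2) (3,3)
Orthogonality requires all 16 pairs distinct.
But the pair (2,1) repeats: cell (0,3) has L1 = 2, L2 = 1, and cell (1,0) has L1 = 2, L2 = 1.
A repeated pair means some other pair never occurs (only 4 distinct pairs out of 16), so the squares are not orthogonal.
Conclusion: NO.

NO


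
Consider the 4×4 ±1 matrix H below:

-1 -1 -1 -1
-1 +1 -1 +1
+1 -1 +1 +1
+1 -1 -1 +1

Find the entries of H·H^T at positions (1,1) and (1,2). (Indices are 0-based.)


Row 1 of H: [-1, 1, -1, 1].
Row 2 of H: [1, -1, 1, 1].
(H·H^T)[1][1] = Σ_j H[1][j]·H[1][j] = (-1)² + (1)² + (-1)² + (1)² = 1 + 1 + 1 + 1 = 4.
(H·H^T)[1][2] = Σ_j H[1][j]·H[2][j] = (-1)·(1) + (1)·(-1) + (-1)·(1) + (1)·(1) = -1 + -1 + -1 + 1 = -2.
Rows 1 and 2 are not orthogonal (dot product = -2 ≠ 0), so H is not a Hadamard matrix.

(1,1) entry = 4; (1,2) entry = -2.


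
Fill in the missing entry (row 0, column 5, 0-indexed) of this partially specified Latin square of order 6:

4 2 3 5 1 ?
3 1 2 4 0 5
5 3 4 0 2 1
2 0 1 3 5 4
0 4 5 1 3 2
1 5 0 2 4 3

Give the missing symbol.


Row 0 contains symbols [1, 2, 3, 4, 5] — missing [0].
Column 5 contains symbols [1, 2, 3, 4, 5] — missing [0].
The missing symbol must appear in both missing sets; intersection = [0].
Therefore the hidden value is 0.

Missing value = 0.


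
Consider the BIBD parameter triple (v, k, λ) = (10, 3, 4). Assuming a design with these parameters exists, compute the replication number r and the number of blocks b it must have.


Any 2-(v, k, λ) BIBD satisfies two necessary conditions:
  (i)  Each point sits in r blocks, and counting incidences through any fixed point gives r(k − 1) = λ(v − 1), so r = λ(v − 1)/(k − 1).
  (ii) Total incidences bk = vr, so b = vr/k.
Step 1: r = λ(v − 1)/(k − 1) = 4·(10 − 1)/(3 − 1) = 4·9/2 = 36/2 = 18.
Step 2: b = vr/k = 10·18/3 = 180/3 = 60.
Check integrality: r = 18 ∈ Z ✓, b = 60 ∈ Z ✓.
(These identities are necessary conditions: they determine r and b for any design with these parameters, but do not by themselves prove that one exists.)

r = 18, b = 60.


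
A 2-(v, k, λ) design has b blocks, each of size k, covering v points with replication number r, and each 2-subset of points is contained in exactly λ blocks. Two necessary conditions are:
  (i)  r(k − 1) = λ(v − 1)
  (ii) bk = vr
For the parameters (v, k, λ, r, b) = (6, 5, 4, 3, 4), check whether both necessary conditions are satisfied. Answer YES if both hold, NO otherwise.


Condition (i): r(k − 1) = 3·4 = 12; λ(v − 1) = 4·5 = 20. Match? NO.
Condition (ii): bk = 4·5 = 20; vr = 6·3 = 18. Match? NO.
Both conditions hold? NO.

NO


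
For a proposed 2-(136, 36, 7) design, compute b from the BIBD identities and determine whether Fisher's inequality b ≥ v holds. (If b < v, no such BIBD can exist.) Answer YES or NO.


b = λv(v − 1)/(k(k − 1)) = 7·136·135/(36·35) = 128520/1260 = 102.
Compare with v = 136: b < v, so Fisher's inequality fails.

NO


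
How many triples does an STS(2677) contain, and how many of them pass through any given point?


An STS(v) is a 2-(v, 3, 1) BIBD: block size k = 3, λ = 1.
Replication: r(k − 1) = λ(v − 1) ⇒ r·2 = 2677 − 1 = 2676 ⇒ r = 1338.
Block count: b = v(v − 1)/6 = 2677·2676/6 = 7163652/6 = 1193942.
(Check via bk = vr: 1193942·3 = 3581826 = 2677·1338 = 3581826 ✓.)

r = 1338, b = 1193942.


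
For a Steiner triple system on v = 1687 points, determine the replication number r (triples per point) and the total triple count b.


An STS(v) is a 2-(v, 3, 1) BIBD: block size k = 3, λ = 1.
Replication: r(k − 1) = λ(v − 1) ⇒ r·2 = 1687 − 1 = 1686 ⇒ r = 843.
Block count: b = v(v − 1)/6 = 1687·1686/6 = 2844282/6 = 474047.
(Check via bk = vr: 474047·3 = 1422141 = 1687·843 = 1422141 ✓.)

r = 843, b = 474047.


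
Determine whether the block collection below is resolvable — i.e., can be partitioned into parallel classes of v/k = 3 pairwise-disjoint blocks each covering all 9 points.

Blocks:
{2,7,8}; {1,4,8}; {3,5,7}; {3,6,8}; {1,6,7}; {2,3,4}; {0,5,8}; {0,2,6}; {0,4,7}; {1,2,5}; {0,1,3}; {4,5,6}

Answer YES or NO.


v = 9, block size k = 3, number of blocks = 12.
For resolvability, blocks must partition into parallel classes of size v/k = 3.
Total blocks must therefore be a multiple of 3: 12 = 3·4 + 0 ⇒ divisible ✓.
Greedy packing gives 4 candidate class(es). Each should be a full parallel class (size 3, covers all 9 points).
  Class 1 (3 blocks): {2,7,8}; {0,1,3}; {4,5,6}. Points covered: [0, 1, 2, 3, 4, 5, 6, 7, 8].
  Class 2 (3 blocks): {1,4,8}; {3,5,7}; {0,2,6}. Points covered: [0, 1, 2, 3, 4, 5, 6, 7, 8].
  Class 3 (3 blocks): {3,6,8}; {0,4,7}; {1,2,5}. Points covered: [0, 1, 2, 3, 4, 5, 6, 7, 8].
  Class 4 (3 blocks): {1,6,7}; {2,3,4}; {0,5,8}. Points covered: [0, 1, 2, 3, 4, 5, 6, 7, 8].
All classes full (size 3)? YES. All classes cover every point? YES.
Resolvable? YES.

YES


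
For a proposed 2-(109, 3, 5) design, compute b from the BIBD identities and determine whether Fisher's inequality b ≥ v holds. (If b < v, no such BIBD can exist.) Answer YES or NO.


b = λv(v − 1)/(k(k − 1)) = 5·109·108/(3·2) = 58860/6 = 9810.
Compare with v = 109: b ≥ v, so Fisher's inequality holds.

YES


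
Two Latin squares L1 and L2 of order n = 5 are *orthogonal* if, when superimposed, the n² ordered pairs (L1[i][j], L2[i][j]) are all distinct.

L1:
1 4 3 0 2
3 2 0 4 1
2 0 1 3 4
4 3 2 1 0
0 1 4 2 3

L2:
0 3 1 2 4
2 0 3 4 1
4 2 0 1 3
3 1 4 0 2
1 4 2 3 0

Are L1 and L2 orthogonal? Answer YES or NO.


Form the n² = 25 superimposed pairs (L1[i][j], L2[i][j]), row by row (rows and columns indexed from 0):
row 0: (1,0) (4,3) (3,1) (0,2) (2,4)
row 1: (3,2) (2,0) (0,3) (4,4) (1,1)
row 2: (2,4) (0,2) (1,0) (3,1) (4,3)
row 3: (4,3) (3,1) (2,4) (1,0) (0,2)
row 4: (0,1) (1,4) (4,2) (2,3) (3,0)
Orthogonality requires all 25 pairs distinct.
But the pair (2,4) repeats: cell (0,4) has L1 = 2, L2 = 4, and cell (2,0) has L1 = 2, L2 = 4.
A repeated pair means some other pair never occurs (only 15 distinct pairs out of 25), so the squares are not orthogonal.
Conclusion: NO.

NO


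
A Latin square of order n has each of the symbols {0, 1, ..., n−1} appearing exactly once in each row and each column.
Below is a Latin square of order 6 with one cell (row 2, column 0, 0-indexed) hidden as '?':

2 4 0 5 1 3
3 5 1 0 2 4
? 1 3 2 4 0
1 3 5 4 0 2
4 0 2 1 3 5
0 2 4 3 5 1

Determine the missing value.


Row 2 contains symbols [0, 1, 2, 3, 4] — missing [5].
Column 0 contains symbols [0, 1, 2, 3, 4] — missing [5].
The missing symbol must appear in both missing sets; intersection = [5].
Therefore the hidden value is 5.

Missing value = 5.


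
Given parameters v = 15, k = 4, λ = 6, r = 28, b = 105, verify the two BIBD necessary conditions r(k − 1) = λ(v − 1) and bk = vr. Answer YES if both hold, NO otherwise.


Condition (i): r(k − 1) = 28·3 = 84; λ(v − 1) = 6·14 = 84. Match? YES.
Condition (ii): bk = 105·4 = 420; vr = 15·28 = 420. Match? YES.
Both conditions hold? YES.

YES


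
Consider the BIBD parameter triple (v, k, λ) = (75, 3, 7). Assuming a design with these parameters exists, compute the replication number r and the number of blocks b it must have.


Any 2-(v, k, λ) BIBD satisfies two necessary conditions:
  (i)  Each point sits in r blocks, and counting incidences through any fixed point gives r(k − 1) = λ(v − 1), so r = λ(v − 1)/(k − 1).
  (ii) Total incidences bk = vr, so b = vr/k.
Step 1: r = λ(v − 1)/(k − 1) = 7·(75 − 1)/(3 − 1) = 7·74/2 = 518/2 = 259.
Step 2: b = vr/k = 75·259/3 = 19425/3 = 6475.
Check integrality: r = 259 ∈ Z ✓, b = 6475 ∈ Z ✓.
(These identities are necessary conditions: they determine r and b for any design with these parameters, but do not by themselves prove that one exists.)

r = 259, b = 6475.


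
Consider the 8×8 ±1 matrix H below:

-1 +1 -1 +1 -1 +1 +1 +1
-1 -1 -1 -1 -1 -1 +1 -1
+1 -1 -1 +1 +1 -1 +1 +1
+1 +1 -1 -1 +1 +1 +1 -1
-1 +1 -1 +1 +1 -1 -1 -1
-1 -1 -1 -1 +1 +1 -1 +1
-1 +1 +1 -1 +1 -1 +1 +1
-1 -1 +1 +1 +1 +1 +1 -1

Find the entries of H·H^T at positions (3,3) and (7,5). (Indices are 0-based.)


Row 3 of H: [1, 1, -1, -1, 1, 1, 1, -1].
Row 5 of H: [-1, -1, -1, -1, 1, 1, -1, 1].
Row 7 of H: [-1, -1, 1, 1, 1, 1, 1, -1].
(H·H^T)[3][3] = Σ_j H[3][j]·H[3][j] = (1)² + (1)² + (-1)² + (-1)² + (1)² + (1)² + (1)² + (-1)² = 1 + 1 + 1 + 1 + 1 + 1 + 1 + 1 = 8.
(H·H^T)[7][5] = Σ_j H[7][j]·H[5][j] = (-1)·(-1) + (-1)·(-1) + (1)·(-1) + (1)·(-1) + (1)·(1) + (1)·(1) + (1)·(-1) + (-1)·(1) = 1 + 1 + -1 + -1 + 1 + 1 + -1 + -1 = 0.
So rows 7 and 5 are orthogonal; the diagonal entry equals n = 8.

(3,3) entry = 8; (7,5) entry = 0.


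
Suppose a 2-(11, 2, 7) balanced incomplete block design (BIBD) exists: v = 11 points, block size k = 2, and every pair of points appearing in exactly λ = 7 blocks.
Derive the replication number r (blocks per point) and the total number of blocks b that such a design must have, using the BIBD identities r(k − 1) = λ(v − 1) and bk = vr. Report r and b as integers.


Any 2-(v, k, λ) BIBD satisfies two necessary conditions:
  (i)  Each point sits in r blocks, and counting incidences through any fixed point gives r(k − 1) = λ(v − 1), so r = λ(v − 1)/(k − 1).
  (ii) Total incidences bk = vr, so b = vr/k.
Step 1: r = λ(v − 1)/(k − 1) = 7·(11 − 1)/(2 − 1) = 7·10/1 = 70/1 = 70.
Step 2: b = vr/k = 11·70/2 = 770/2 = 385.
Check integrality: r = 70 ∈ Z ✓, b = 385 ∈ Z ✓.
(These identities are necessary conditions: they determine r and b for any design with these parameters, but do not by themselves prove that one exists.)

r = 70, b = 385.


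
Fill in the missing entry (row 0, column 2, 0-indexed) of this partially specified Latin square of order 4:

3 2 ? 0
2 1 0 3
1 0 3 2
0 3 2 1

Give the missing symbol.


Row 0 contains symbols [0, 2, 3] — missing [1].
Column 2 contains symbols [0, 2, 3] — missing [1].
The missing symbol must appear in both missing sets; intersection = [1].
Therefore the hidden value is 1.

Missing value = 1.


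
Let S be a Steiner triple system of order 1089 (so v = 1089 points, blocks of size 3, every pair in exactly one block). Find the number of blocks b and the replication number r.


An STS(v) is a 2-(v, 3, 1) BIBD: block size k = 3, λ = 1.
Replication: r(k − 1) = λ(v − 1) ⇒ r·2 = 1089 − 1 = 1088 ⇒ r = 544.
Block count: b = v(v − 1)/6 = 1089·1088/6 = 1184832/6 = 197472.

r = 544, b = 197472.


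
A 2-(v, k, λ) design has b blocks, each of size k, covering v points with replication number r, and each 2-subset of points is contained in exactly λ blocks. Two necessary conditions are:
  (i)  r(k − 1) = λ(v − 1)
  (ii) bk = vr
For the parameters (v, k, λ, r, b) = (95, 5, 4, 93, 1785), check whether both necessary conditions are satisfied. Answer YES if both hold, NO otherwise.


Condition (i): r(k − 1) = 93·4 = 372; λ(v − 1) = 4·94 = 376. Match? NO.
Condition (ii): bk = 1785·5 = 8925; vr = 95·93 = 8835. Match? NO.
Both conditions hold? NO.

NO


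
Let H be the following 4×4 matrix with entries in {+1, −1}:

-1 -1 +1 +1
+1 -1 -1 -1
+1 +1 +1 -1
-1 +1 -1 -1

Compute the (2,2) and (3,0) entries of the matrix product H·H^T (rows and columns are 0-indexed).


Row 0 of H: [-1, -1, 1, 1].
Row 2 of H: [1, 1, 1, -1].
Row 3 of H: [-1, 1, -1, -1].
(H·H^T)[2][2] = Σ_j H[2][j]·H[2][j] = (1)² + (1)² + (1)² + (-1)² = 1 + 1 + 1 + 1 = 4.
(H·H^T)[3][0] = Σ_j H[3][j]·H[0][j] = (-1)·(-1) + (1)·(-1) + (-1)·(1) + (-1)·(1) = 1 + -1 + -1 + -1 = -2.
Rows 3 and 0 are not orthogonal (dot product = -2 ≠ 0), so H is not a Hadamard matrix.

(2,2) entry = 4; (3,0) entry = -2.


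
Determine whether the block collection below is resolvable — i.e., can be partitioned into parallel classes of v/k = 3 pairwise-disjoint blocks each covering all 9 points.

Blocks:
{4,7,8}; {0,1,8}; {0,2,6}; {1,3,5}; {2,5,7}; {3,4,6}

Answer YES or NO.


v = 9, block size k = 3, number of blocks = 6.
For resolvability, blocks must partition into parallel classes of size v/k = 3.
Total blocks must therefore be a multiple of 3: 6 = 3·2 + 0 ⇒ divisible ✓.
Greedy packing gives 2 candidate class(es). Each should be a full parallel class (size 3, covers all 9 points).
  Class 1 (3 blocks): {4,7,8}; {0,2,6}; {1,3,5}. Points covered: [0, 1, 2, 3, 4, 5, 6, 7, 8].
  Class 2 (3 blocks): {0,1,8}; {2,5,7}; {3,4,6}. Points covered: [0, 1, 2, 3, 4, 5, 6, 7, 8].
All classes full (size 3)? YES. All classes cover every point? YES.
Resolvable? YES.

YES


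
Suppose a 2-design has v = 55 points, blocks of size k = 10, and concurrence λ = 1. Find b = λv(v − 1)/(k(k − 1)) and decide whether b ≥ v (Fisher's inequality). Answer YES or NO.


b = λv(v − 1)/(k(k − 1)) = 1·55·54/(10·9) = 2970/90 = 33.
Compare with v = 55: b < v, so Fisher's inequality fails.

NO


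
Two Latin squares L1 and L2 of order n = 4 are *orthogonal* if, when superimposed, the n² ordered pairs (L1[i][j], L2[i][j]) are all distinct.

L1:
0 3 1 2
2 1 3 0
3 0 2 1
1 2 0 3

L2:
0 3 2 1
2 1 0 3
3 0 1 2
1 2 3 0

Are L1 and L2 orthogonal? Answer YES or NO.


Form the n² = 16 superimposed pairs (L1[i][j], L2[i][j]), row by row (rows and columns indexed from 0):
row 0: (0,0) (3,3) (1,2) (2,1)
row 1: (2,2) (1,1) (3,0) (0,3)
row 2: (3,3) (0,0) (2,1) (1,2)
row 3: (1,1) (2,2) (0,3) (3,0)
Orthogonality requires all 16 pairs distinct.
But the pair (3,3) repeats: cell (0,1) has L1 = 3, L2 = 3, and cell (2,0) has L1 = 3, L2 = 3.
A repeated pair means some other pair never occurs (only 8 distinct pairs out of 16), so the squares are not orthogonal.
Conclusion: NO.

NO


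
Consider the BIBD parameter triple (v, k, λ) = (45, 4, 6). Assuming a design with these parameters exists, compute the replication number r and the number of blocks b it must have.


Any 2-(v, k, λ) BIBD satisfies two necessary conditions:
  (i)  Each point sits in r blocks, and counting incidences through any fixed point gives r(k − 1) = λ(v − 1), so r = λ(v − 1)/(k − 1).
  (ii) Total incidences bk = vr, so b = vr/k.
Step 1: r = λ(v − 1)/(k − 1) = 6·(45 − 1)/(4 − 1) = 6·44/3 = 264/3 = 88.
Step 2: b = vr/k = 45·88/4 = 3960/4 = 990.
Check integrality: r = 88 ∈ Z ✓, b = 990 ∈ Z ✓.
(These identities are necessary conditions: they determine r and b for any design with these parameters, but do not by themselves prove that one exists.)

r = 88, b = 990.


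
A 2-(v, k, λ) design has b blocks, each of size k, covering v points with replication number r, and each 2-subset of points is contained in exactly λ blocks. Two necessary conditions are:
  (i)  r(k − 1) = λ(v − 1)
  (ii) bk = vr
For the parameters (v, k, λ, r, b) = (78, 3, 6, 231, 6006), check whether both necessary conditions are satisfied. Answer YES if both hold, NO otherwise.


Condition (i): r(k − 1) = 231·2 = 462; λ(v − 1) = 6·77 = 462. Match? YES.
Condition (ii): bk = 6006·3 = 18018; vr = 78·231 = 18018. Match? YES.
Both conditions hold? YES.

YES


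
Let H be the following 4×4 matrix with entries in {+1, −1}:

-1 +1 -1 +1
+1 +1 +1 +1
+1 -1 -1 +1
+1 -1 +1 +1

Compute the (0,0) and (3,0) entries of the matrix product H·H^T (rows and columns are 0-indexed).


Row 0 of H: [-1, 1, -1, 1].
Row 3 of H: [1, -1, 1, 1].
(H·H^T)[0][0] = Σ_j H[0][j]·H[0][j] = (-1)² + (1)² + (-1)² + (1)² = 1 + 1 + 1 + 1 = 4.
(H·H^T)[3][0] = Σ_j H[3][j]·H[0][j] = (1)·(-1) + (-1)·(1) + (1)·(-1) + (1)·(1) = -1 + -1 + -1 + 1 = -2.
Rows 3 and 0 are not orthogonal (dot product = -2 ≠ 0), so H is not a Hadamard matrix.

(0,0) entry = 4; (3,0) entry = -2.


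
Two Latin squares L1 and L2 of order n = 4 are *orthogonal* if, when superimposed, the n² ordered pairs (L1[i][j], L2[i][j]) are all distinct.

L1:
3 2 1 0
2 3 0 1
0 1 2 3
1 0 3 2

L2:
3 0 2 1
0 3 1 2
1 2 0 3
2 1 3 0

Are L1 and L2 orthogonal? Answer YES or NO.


Form the n² = 16 superimposed pairs (L1[i][j], L2[i][j]), row by row (rows and columns indexed from 0):
row 0: (3,3) (2,0) (1,2) (0,1)
row 1: (2,0) (3,3) (0,1) (1,2)
row 2: (0,1) (1,2) (2,0) (3,3)
row 3: (1,2) (0,1) (3,3) (2,0)
Orthogonality requires all 16 pairs distinct.
But the pair (2,0) repeats: cell (0,1) has L1 = 2, L2 = 0, and cell (1,0) has L1 = 2, L2 = 0.
A repeated pair means some other pair never occurs (only 4 distinct pairs out of 16), so the squares are not orthogonal.
Conclusion: NO.

NO


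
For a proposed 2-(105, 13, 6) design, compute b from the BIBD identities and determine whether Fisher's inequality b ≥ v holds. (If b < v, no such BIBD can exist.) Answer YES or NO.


r = λ(v − 1)/(k − 1) = 6·104/12 = 52.
b = vr/k = 105·52/13 = 420.
Fisher's inequality: b ≥ v ⇔ 420 ≥ 105? YES.

YES


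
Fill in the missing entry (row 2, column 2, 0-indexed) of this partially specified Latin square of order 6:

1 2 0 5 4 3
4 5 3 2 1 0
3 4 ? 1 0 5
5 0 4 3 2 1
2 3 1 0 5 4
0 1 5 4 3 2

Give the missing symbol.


Row 2 contains symbols [0, 1, 3, 4, 5] — missing [2].
Column 2 contains symbols [0, 1, 3, 4, 5] — missing [2].
The missing symbol must appear in both missing sets; intersection = [2].
Therefore the hidden value is 2.

Missing value = 2.


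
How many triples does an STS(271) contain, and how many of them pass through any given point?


An STS(v) is a 2-(v, 3, 1) BIBD: block size k = 3, λ = 1.
Replication: r(k − 1) = λ(v − 1) ⇒ r·2 = 271 − 1 = 270 ⇒ r = 135.
Block count: bk = vr ⇒ b·3 = 271·135 = 36585 ⇒ b = 12195.
(Check via b = v(v − 1)/6 = 271·270/6 = 73170/6 = 12195.)

r = 135, b = 12195.


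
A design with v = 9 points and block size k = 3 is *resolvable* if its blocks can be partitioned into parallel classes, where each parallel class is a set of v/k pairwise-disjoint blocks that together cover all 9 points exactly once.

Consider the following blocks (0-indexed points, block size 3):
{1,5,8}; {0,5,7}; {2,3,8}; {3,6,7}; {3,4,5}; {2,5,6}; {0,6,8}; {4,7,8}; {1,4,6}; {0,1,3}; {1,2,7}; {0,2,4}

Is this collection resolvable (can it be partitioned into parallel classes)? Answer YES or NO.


v = 9, block size k = 3, number of blocks = 12.
For resolvability, blocks must partition into parallel classes of size v/k = 3.
Total blocks must therefore be a multiple of 3: 12 = 3·4 + 0 ⇒ divisible ✓.
Greedy packing gives 4 candidate class(es). Each should be a full parallel class (size 3, covers all 9 points).
  Class 1 (3 blocks): {1,5,8}; {3,6,7}; {0,2,4}. Points covered: [0, 1, 2, 3, 4, 5, 6, 7, 8].
  Class 2 (3 blocks): {0,5,7}; {2,3,8}; {1,4,6}. Points covered: [0, 1, 2, 3, 4, 5, 6, 7, 8].
  Class 3 (3 blocks): {3,4,5}; {0,6,8}; {1,2,7}. Points covered: [0, 1, 2, 3, 4, 5, 6, 7, 8].
  Class 4 (3 blocks): {2,5,6}; {4,7,8}; {0,1,3}. Points covered: [0, 1, 2, 3, 4, 5, 6, 7, 8].
All classes full (size 3)? YES. All classes cover every point? YES.
Resolvable? YES.

YES


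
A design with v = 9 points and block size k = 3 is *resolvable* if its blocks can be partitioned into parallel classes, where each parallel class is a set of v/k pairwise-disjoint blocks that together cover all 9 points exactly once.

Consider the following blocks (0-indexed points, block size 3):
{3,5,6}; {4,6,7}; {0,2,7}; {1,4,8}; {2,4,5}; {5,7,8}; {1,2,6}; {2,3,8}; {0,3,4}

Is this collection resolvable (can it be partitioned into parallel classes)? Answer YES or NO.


v = 9, block size k = 3, number of blocks = 9.
For resolvability, blocks must partition into parallel classes of size v/k = 3.
Total blocks must therefore be a multiple of 3: 9 = 3·3 + 0 ⇒ divisible ✓.
Consider block {4,6,7}. The only other block(s) in the collection disjoint from it are {2,3,8} — just 1 block(s). Any parallel class containing {4,6,7} would need 2 other blocks each disjoint from it, so no parallel class of size 3 can contain {4,6,7}.
Since every block must belong to some parallel class in a resolution, the collection cannot be partitioned into parallel classes.
Resolvable? NO.

NO


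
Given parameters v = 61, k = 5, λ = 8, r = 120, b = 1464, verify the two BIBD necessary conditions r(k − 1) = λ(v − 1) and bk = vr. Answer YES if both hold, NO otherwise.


Condition (i): r(k − 1) = 120·4 = 480; λ(v − 1) = 8·60 = 480. Match? YES.
Condition (ii): bk = 1464·5 = 7320; vr = 61·120 = 7320. Match? YES.
Both conditions hold? YES.

YES


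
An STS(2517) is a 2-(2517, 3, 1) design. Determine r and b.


An STS(v) is a 2-(v, 3, 1) BIBD: block size k = 3, λ = 1.
Replication: r(k − 1) = λ(v − 1) ⇒ r·2 = 2517 − 1 = 2516 ⇒ r = 1258.
Block count: b = v(v − 1)/6 = 2517·2516/6 = 6332772/6 = 1055462.

r = 1258, b = 1055462.


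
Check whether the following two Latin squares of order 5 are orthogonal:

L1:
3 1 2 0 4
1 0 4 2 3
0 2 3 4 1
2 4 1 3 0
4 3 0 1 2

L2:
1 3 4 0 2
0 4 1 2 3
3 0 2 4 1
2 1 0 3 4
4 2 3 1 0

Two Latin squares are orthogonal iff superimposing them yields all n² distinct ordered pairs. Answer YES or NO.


Form the n² = 25 superimposed pairs (L1[i][j], L2[i][j]), row by row (rows and columns indexed from 0):
row 0: (3,1) (1,3) (2,4) (0,0) (4,2)
row 1: (1,0) (0,4) (4,1) (2,2) (3,3)
row 2: (0,3) (2,0) (3,2) (4,4) (1,1)
row 3: (2,2) (4,1) (1,0) (3,3) (0,4)
row 4: (4,4) (3,2) (0,3) (1,1) (2,0)
Orthogonality requires all 25 pairs distinct.
But the pair (2,2) repeats: cell (1,3) has L1 = 2, L2 = 2, and cell (3,0) has L1 = 2, L2 = 2.
A repeated pair means some other pair never occurs (only 15 distinct pairs out of 25), so the squares are not orthogonal.
Conclusion: NO.

NO


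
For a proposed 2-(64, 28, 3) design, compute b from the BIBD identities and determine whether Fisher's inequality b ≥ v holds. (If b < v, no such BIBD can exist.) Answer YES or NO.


b = λv(v − 1)/(k(k − 1)) = 3·64·63/(28·27) = 12096/756 = 16.
Compare with v = 64: b < v, so Fisher's inequality fails.

NO


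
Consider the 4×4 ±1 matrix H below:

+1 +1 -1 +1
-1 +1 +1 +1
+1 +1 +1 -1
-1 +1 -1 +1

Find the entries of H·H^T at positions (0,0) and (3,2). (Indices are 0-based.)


Row 0 of H: [1, 1, -1, 1].
Row 2 of H: [1, 1, 1, -1].
Row 3 of H: [-1, 1, -1, 1].
(H·H^T)[0][0] = Σ_j H[0][j]·H[0][j] = (1)² + (1)² + (-1)² + (1)² = 1 + 1 + 1 + 1 = 4.
(H·H^T)[3][2] = Σ_j H[3][j]·H[2][j] = (-1)·(1) + (1)·(1) + (-1)·(1) + (1)·(-1) = -1 + 1 + -1 + -1 = -2.
Rows 3 and 2 are not orthogonal (dot product = -2 ≠ 0), so H is not a Hadamard matrix.

(0,0) entry = 4; (3,2) entry = -2.


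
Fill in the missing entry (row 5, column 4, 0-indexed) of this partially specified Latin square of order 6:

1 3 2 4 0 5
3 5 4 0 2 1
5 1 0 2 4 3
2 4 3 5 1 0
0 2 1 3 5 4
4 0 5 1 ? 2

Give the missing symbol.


Row 5 contains symbols [0, 1, 2, 4, 5] — missing [3].
Column 4 contains symbols [0, 1, 2, 4, 5] — missing [3].
The missing symbol must appear in both missing sets; intersection = [3].
Therefore the hidden value is 3.

Missing value = 3.


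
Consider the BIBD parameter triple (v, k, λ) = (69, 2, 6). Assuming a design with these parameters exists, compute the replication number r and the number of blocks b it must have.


Any 2-(v, k, λ) BIBD satisfies two necessary conditions:
  (i)  Each point sits in r blocks, and counting incidences through any fixed point gives r(k − 1) = λ(v − 1), so r = λ(v − 1)/(k − 1).
  (ii) Total incidences bk = vr, so b = vr/k.
Step 1: r = λ(v − 1)/(k − 1) = 6·(69 − 1)/(2 − 1) = 6·68/1 = 408/1 = 408.
Step 2: b = vr/k = 69·408/2 = 28152/2 = 14076.
Check integrality: r = 408 ∈ Z ✓, b = 14076 ∈ Z ✓.
(These identities are necessary conditions: they determine r and b for any design with these parameters, but do not by themselves prove that one exists.)

r = 408, b = 14076.


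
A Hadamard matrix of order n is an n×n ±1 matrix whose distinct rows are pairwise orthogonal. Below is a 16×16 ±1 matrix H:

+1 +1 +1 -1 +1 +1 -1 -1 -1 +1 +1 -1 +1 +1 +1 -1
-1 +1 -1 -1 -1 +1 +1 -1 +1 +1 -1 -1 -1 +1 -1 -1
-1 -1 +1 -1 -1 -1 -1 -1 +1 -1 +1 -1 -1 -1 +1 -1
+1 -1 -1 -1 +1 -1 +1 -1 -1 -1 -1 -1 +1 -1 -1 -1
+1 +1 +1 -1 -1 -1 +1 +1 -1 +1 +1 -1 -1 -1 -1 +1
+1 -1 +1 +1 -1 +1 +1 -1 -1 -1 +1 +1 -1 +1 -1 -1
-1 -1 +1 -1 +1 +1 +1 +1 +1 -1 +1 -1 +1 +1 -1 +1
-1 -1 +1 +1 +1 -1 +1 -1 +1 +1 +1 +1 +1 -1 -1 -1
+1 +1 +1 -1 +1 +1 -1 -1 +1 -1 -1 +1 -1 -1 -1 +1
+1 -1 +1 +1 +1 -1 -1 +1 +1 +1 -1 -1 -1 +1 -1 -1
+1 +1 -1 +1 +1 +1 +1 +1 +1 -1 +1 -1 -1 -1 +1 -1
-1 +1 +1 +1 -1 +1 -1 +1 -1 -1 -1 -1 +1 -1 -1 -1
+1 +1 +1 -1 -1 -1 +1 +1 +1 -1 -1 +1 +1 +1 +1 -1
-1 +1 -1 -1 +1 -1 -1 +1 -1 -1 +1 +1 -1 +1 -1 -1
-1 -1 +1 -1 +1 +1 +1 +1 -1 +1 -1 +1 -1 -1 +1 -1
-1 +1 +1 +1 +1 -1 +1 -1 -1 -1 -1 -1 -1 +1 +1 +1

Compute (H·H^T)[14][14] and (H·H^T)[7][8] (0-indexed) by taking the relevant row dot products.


Row 7 of H: [-1, -1, 1, 1, 1, -1, 1, -1, 1, 1, 1, 1, 1, -1, -1, -1].
Row 8 of H: [1, 1, 1, -1, 1, 1, -1, -1, 1, -1, -1, 1, -1, -1, -1, 1].
Row 14 of H: [-1, -1, 1, -1, 1, 1, 1, 1, -1, 1, -1, 1, -1, -1, 1, -1].
(H·H^T)[14][14] = Σ_j H[14][j]·H[14][j] = (-1)² + (-1)² + (1)² + (-1)² + (1)² + (1)² + (1)² + (1)² + (-1)² + (1)² + (-1)² + (1)² + (-1)² + (-1)² + (1)² + (-1)² = 1 + 1 + 1 + 1 + 1 + 1 + 1 + 1 + 1 + 1 + 1 + 1 + 1 + 1 + 1 + 1 = 16.
(H·H^T)[7][8] = Σ_j H[7][j]·H[8][j] = (-1)·(1) + (-1)·(1) + (1)·(1) + (1)·(-1) + (1)·(1) + (-1)·(1) + (1)·(-1) + (-1)·(-1) + (1)·(1) + (1)·(-1) + (1)·(-1) + (1)·(1) + (1)·(-1) + (-1)·(-1) + (-1)·(-1) + (-1)·(1) = -1 + -1 + 1 + -1 + 1 + -1 + -1 + 1 + 1 + -1 + -1 + 1 + -1 + 1 + 1 + -1 = -2.
Rows 7 and 8 are not orthogonal (dot product = -2 ≠ 0), so H is not a Hadamard matrix.

(14,14) entry = 16; (7,8) entry = -2.


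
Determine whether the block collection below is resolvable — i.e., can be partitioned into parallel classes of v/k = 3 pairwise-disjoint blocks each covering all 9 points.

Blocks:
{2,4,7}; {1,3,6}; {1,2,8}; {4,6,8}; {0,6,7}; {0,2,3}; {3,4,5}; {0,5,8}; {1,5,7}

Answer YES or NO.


v = 9, block size k = 3, number of blocks = 9.
For resolvability, blocks must partition into parallel classes of size v/k = 3.
Total blocks must therefore be a multiple of 3: 9 = 3·3 + 0 ⇒ divisible ✓.
Greedy packing gives 3 candidate class(es). Each should be a full parallel class (size 3, covers all 9 points).
  Class 1 (3 blocks): {2,4,7}; {1,3,6}; {0,5,8}. Points covered: [0, 1, 2, 3, 4, 5, 6, 7, 8].
  Class 2 (3 blocks): {1,2,8}; {0,6,7}; {3,4,5}. Points covered: [0, 1, 2, 3, 4, 5, 6, 7, 8].
  Class 3 (3 blocks): {4,6,8}; {0,2,3}; {1,5,7}. Points covered: [0, 1, 2, 3, 4, 5, 6, 7, 8].
All classes full (size 3)? YES. All classes cover every point? YES.
Resolvable? YES.

YES


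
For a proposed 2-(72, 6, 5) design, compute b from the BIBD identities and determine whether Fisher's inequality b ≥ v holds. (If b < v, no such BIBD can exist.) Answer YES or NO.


r = λ(v − 1)/(k − 1) = 5·71/5 = 71.
b = vr/k = 72·71/6 = 852.
Fisher's inequality: b ≥ v ⇔ 852 ≥ 72? YES.

YES


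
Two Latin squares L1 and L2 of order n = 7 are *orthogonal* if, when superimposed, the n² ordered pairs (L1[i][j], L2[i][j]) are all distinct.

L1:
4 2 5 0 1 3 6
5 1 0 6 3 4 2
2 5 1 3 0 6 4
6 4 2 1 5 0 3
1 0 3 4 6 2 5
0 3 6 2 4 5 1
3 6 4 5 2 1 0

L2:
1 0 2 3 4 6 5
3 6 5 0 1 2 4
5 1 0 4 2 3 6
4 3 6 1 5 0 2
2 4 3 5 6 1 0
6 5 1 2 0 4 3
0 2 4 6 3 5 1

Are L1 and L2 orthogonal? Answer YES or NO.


Form the n² = 49 superimposed pairs (L1[i][j], L2[i][j]), row by row (rows and columns indexed from 0):
row 0: (4,1) (2,0) (5,2) (0,3) (1,4) (3,6) (6,5)
row 1: (5,3) (1,6) (0,5) (6,0) (3,1) (4,2) (2,4)
row 2: (2,5) (5,1) (1,0) (3,4) (0,2) (6,3) (4,6)
row 3: (6,4) (4,3) (2,6) (1,1) (5,5) (0,0) (3,2)
row 4: (1,2) (0,4) (3,3) (4,5) (6,6) (2,1) (5,0)
row 5: (0,6) (3,5) (6,1) (2,2) (4,0) (5,4) (1,3)
row 6: (3,0) (6,2) (4,4) (5,6) (2,3) (1,5) (0,1)
Orthogonality requires all 49 pairs distinct.
Check by first coordinate: for each symbol s of L1, list the L2 entries in the n cells where L1 = s; they must all differ.
  L1 = 0: L2 entries (in reading order) 3, 5, 2, 0, 4, 6, 1 — all 7 distinct ✓
  L1 = 1: L2 entries (in reading order) 4, 6, 0, 1, 2, 3, 5 — all 7 distinct ✓
  L1 = 2: L2 entries (in reading order) 0, 4, 5, 6, 1, 2, 3 — all 7 distinct ✓
  L1 = 3: L2 entries (in reading order) 6, 1, 4, 2, 3, 5, 0 — all 7 distinct ✓
  L1 = 4: L2 entries (in reading order) 1, 2, 6, 3, 5, 0, 4 — all 7 distinct ✓
  L1 = 5: L2 entries (in reading order) 2, 3, 1, 5, 0, 4, 6 — all 7 distinct ✓
  L1 = 6: L2 entries (in reading order) 5, 0, 3, 4, 6, 1, 2 — all 7 distinct ✓
Every symbol of L1 meets every symbol of L2 exactly once, so all 49 pairs are distinct (49 of 49).
Conclusion: YES.

YES


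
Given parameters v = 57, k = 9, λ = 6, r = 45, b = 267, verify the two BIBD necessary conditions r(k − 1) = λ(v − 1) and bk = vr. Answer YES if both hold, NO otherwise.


Condition (i): r(k − 1) = 45·8 = 360; λ(v − 1) = 6·56 = 336. Match? NO.
Condition (ii): bk = 267·9 = 2403; vr = 57·45 = 2565. Match? NO.
Both conditions hold? NO.

NO


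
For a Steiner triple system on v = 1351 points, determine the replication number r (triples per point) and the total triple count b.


An STS(v) is a 2-(v, 3, 1) BIBD: block size k = 3, λ = 1.
Replication: r(k − 1) = λ(v − 1) ⇒ r·2 = 1351 − 1 = 1350 ⇒ r = 675.
Block count: bk = vr ⇒ b·3 = 1351·675 = 911925 ⇒ b = 303975.
(Check via b = v(v − 1)/6 = 1351·1350/6 = 1823850/6 = 303975.)

r = 675, b = 303975.


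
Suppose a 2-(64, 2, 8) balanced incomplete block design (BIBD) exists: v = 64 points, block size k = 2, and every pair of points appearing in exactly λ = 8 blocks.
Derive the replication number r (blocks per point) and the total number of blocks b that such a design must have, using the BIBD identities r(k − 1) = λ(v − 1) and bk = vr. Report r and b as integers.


Any 2-(v, k, λ) BIBD satisfies two necessary conditions:
  (i)  Each point sits in r blocks, and counting incidences through any fixed point gives r(k − 1) = λ(v − 1), so r = λ(v − 1)/(k − 1).
  (ii) Total incidences bk = vr, so b = vr/k.
Step 1: r = λ(v − 1)/(k − 1) = 8·(64 − 1)/(2 − 1) = 8·63/1 = 504/1 = 504.
Step 2: b = vr/k = 64·504/2 = 32256/2 = 16128.
Check integrality: r = 504 ∈ Z ✓, b = 16128 ∈ Z ✓.
(These identities are necessary conditions: they determine r and b for any design with these parameters, but do not by themselves prove that one exists.)

r = 504, b = 16128.


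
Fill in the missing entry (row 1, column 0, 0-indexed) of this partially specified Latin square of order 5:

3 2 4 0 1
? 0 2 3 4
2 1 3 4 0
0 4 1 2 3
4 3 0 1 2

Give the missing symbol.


Row 1 contains symbols [0, 2, 3, 4] — missing [1].
Column 0 contains symbols [0, 2, 3, 4] — missing [1].
The missing symbol must appear in both missing sets; intersection = [1].
Therefore the hidden value is 1.

Missing value = 1.


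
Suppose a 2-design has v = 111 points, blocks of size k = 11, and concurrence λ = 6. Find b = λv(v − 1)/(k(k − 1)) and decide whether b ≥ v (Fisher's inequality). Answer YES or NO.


b = λv(v − 1)/(k(k − 1)) = 6·111·110/(11·10) = 73260/110 = 666.
Compare with v = 111: b ≥ v, so Fisher's inequality holds.

YES


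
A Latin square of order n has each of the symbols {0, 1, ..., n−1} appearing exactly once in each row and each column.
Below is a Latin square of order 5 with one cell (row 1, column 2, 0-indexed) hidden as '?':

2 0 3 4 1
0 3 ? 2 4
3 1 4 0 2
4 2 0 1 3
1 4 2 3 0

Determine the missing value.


Row 1 contains symbols [0, 2, 3, 4] — missing [1].
Column 2 contains symbols [0, 2, 3, 4] — missing [1].
The missing symbol must appear in both missing sets; intersection = [1].
Therefore the hidden value is 1.

Missing value = 1.


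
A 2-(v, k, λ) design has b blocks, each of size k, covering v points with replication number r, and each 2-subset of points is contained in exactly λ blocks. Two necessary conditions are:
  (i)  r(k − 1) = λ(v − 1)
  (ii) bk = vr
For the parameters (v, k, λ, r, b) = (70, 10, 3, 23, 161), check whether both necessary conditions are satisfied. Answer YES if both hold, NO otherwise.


Condition (i): r(k − 1) = 23·9 = 207; λ(v − 1) = 3·69 = 207. Match? YES.
Condition (ii): bk = 161·10 = 1610; vr = 70·23 = 1610. Match? YES.
Both conditions hold? YES.

YES


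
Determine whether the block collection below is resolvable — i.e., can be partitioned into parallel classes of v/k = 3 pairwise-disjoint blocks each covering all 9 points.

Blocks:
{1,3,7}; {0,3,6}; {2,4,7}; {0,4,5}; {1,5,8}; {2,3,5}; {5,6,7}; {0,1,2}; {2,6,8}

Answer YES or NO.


v = 9, block size k = 3, number of blocks = 9.
For resolvability, blocks must partition into parallel classes of size v/k = 3.
Total blocks must therefore be a multiple of 3: 9 = 3·3 + 0 ⇒ divisible ✓.
Consider block {2,3,5}. It intersects every other block in the collection, so no parallel class of size 3 can contain it.
Since every block must belong to some parallel class in a resolution, the collection cannot be partitioned into parallel classes.
Resolvable? NO.

NO


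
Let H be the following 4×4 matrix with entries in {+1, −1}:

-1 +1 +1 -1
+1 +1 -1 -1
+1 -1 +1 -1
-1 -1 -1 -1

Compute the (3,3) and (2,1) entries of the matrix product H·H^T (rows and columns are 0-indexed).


Row 1 of H: [1, 1, -1, -1].
Row 2 of H: [1, -1, 1, -1].
Row 3 of H: [-1, -1, -1, -1].
(H·H^T)[3][3] = Σ_j H[3][j]·H[3][j] = (-1)² + (-1)² + (-1)² + (-1)² = 1 + 1 + 1 + 1 = 4.
(H·H^T)[2][1] = Σ_j H[2][j]·H[1][j] = (1)·(1) + (-1)·(1) + (1)·(-1) + (-1)·(-1) = 1 + -1 + -1 + 1 = 0.
So rows 2 and 1 are orthogonal; the diagonal entry equals n = 4.

(3,3) entry = 4; (2,1) entry = 0.


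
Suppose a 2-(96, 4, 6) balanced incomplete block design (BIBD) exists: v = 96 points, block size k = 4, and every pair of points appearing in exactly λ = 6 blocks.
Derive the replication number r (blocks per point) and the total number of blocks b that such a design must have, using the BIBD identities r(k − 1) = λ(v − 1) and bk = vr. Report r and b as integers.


Any 2-(v, k, λ) BIBD satisfies two necessary conditions:
  (i)  Each point sits in r blocks, and counting incidences through any fixed point gives r(k − 1) = λ(v − 1), so r = λ(v − 1)/(k − 1).
  (ii) Total incidences bk = vr, so b = vr/k.
Step 1: r = λ(v − 1)/(k − 1) = 6·(96 − 1)/(4 − 1) = 6·95/3 = 570/3 = 190.
Step 2: b = vr/k = 96·190/4 = 18240/4 = 4560.
Check integrality: r = 190 ∈ Z ✓, b = 4560 ∈ Z ✓.
(These identities are necessary conditions: they determine r and b for any design with these parameters, but do not by themselves prove that one exists.)

r = 190, b = 4560.


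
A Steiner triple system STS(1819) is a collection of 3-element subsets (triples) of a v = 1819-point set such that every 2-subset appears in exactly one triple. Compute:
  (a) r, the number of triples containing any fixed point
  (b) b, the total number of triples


An STS(v) is a 2-(v, 3, 1) BIBD: block size k = 3, λ = 1.
Replication: r(k − 1) = λ(v − 1) ⇒ r·2 = 1819 − 1 = 1818 ⇒ r = 909.
Block count: bk = vr ⇒ b·3 = 1819·909 = 1653471 ⇒ b = 551157.

r = 909, b = 551157.


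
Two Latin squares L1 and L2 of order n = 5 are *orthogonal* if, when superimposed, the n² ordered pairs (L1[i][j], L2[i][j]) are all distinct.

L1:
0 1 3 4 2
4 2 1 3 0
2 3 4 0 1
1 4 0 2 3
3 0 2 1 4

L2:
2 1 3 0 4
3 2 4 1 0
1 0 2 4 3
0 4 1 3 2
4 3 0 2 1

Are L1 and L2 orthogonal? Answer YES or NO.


Form the n² = 25 superimposed pairs (L1[i][j], L2[i][j]), row by row (rows and columns indexed from 0):
row 0: (0,2) (1,1) (3,3) (4,0) (2,4)
row 1: (4,3) (2,2) (1,4) (3,1) (0,0)
row 2: (2,1) (3,0) (4,2) (0,4) (1,3)
row 3: (1,0) (4,4) (0,1) (2,3) (3,2)
row 4: (3,4) (0,3) (2,0) (1,2) (4,1)
Orthogonality requires all 25 pairs distinct.
Check by first coordinate: for each symbol s of L1, list the L2 entries in the n cells where L1 = s; they must all differ.
  L1 = 0: L2 entries (in reading order) 2, 0, 4, 1, 3 — all 5 distinct ✓
  L1 = 1: L2 entries (in reading order) 1, 4, 3, 0, 2 — all 5 distinct ✓
  L1 = 2: L2 entries (in reading order) 4, 2, 1, 3, 0 — all 5 distinct ✓
  L1 = 3: L2 entries (in reading order) 3, 1, 0, 2, 4 — all 5 distinct ✓
  L1 = 4: L2 entries (in reading order) 0, 3, 2, 4, 1 — all 5 distinct ✓
Every symbol of L1 meets every symbol of L2 exactly once, so all 25 pairs are distinct (25 of 25).
Conclusion: YES.

YES


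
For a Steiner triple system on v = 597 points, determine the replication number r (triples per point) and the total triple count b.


An STS(v) is a 2-(v, 3, 1) BIBD: block size k = 3, λ = 1.
Replication: r(k − 1) = λ(v − 1) ⇒ r·2 = 597 − 1 = 596 ⇒ r = 298.
Block count: bk = vr ⇒ b·3 = 597·298 = 177906 ⇒ b = 59302.

r = 298, b = 59302.


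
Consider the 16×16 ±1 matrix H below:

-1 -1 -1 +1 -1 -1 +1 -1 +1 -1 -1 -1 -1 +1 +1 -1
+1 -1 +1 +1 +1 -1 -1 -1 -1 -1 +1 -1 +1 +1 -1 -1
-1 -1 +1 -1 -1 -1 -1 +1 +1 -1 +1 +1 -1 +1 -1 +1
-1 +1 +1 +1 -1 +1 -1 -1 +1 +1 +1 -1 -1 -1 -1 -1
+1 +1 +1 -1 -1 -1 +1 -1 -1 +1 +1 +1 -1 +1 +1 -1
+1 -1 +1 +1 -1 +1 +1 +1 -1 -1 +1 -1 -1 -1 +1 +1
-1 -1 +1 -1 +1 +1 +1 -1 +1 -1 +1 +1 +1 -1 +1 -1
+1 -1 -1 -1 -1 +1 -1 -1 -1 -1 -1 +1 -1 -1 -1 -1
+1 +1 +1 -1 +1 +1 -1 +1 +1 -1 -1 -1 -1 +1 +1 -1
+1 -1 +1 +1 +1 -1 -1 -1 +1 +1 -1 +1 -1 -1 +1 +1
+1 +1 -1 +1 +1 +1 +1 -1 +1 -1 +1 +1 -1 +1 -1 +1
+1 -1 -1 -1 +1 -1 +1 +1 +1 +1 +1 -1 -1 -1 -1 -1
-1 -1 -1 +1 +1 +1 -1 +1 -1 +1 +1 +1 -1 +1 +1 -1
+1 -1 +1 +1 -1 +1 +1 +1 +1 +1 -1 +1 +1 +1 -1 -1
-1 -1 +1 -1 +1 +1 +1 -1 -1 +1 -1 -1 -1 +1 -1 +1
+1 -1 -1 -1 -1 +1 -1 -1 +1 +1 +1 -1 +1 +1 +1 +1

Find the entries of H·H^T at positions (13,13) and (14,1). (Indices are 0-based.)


Row 1 of H: [1, -1, 1, 1, 1, -1, -1, -1, -1, -1, 1, -1, 1, 1, -1, -1].
Row 13 of H: [1, -1, 1, 1, -1, 1, 1, 1, 1, 1, -1, 1, 1, 1, -1, -1].
Row 14 of H: [-1, -1, 1, -1, 1, 1, 1, -1, -1, 1, -1, -1, -1, 1, -1, 1].
(H·H^T)[13][13] = Σ_j H[13][j]·H[13][j] = (1)² + (-1)² + (1)² + (1)² + (-1)² + (1)² + (1)² + (1)² + (1)² + (1)² + (-1)² + (1)² + (1)² + (1)² + (-1)² + (-1)² = 1 + 1 + 1 + 1 + 1 + 1 + 1 + 1 + 1 + 1 + 1 + 1 + 1 + 1 + 1 + 1 = 16.
(H·H^T)[14][1] = Σ_j H[14][j]·H[1][j] = (-1)·(1) + (-1)·(-1) + (1)·(1) + (-1)·(1) + (1)·(1) + (1)·(-1) + (1)·(-1) + (-1)·(-1) + (-1)·(-1) + (1)·(-1) + (-1)·(1) + (-1)·(-1) + (-1)·(1) + (1)·(1) + (-1)·(-1) + (1)·(-1) = -1 + 1 + 1 + -1 + 1 + -1 + -1 + 1 + 1 + -1 + -1 + 1 + -1 + 1 + 1 + -1 = 0.
So rows 14 and 1 are orthogonal; the diagonal entry equals n = 16.

(13,13) entry = 16; (14,1) entry = 0.
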